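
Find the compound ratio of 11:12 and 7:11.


Compound ratio = (11×7) : (12×11)
= 77:132
GCD = 11
= 7:12

7:12


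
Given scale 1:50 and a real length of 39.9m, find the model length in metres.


Model size = real / scale
= 39.9 / 50
= 0.7980 m

0.7980 m


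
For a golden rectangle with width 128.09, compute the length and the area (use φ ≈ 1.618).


φ = (1 + √5) / 2 ≈ 1.618
Length = width × φ = 128.09 × 1.618 = 207.24962
≈ 207.25
Area = width × length = 128.09 × 207.24962 = 26546.6038258 ≈ 26546.60
= Length: 207.25, Area: 26546.60

Length: 207.25, Area: 26546.60


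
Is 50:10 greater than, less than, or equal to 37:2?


50/10 = 5.0000
37/2 = 18.5000
5.0000 < 18.5000, so 50:10 is less
= less than

less than


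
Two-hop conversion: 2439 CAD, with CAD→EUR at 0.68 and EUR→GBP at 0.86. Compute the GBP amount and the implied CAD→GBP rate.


Step 1: 2439 CAD × 0.68 = 1658.52 EUR
Step 2: 1658.52 EUR × 0.86 = 1426.33 GBP
Implied rate CAD→GBP = 0.68 × 0.86 = 0.5848
= 1426.33 GBP; implied rate 0.5848 GBP/CAD

1426.33 GBP; implied rate 0.5848 GBP/CAD


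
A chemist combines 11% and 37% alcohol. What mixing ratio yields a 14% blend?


Let x parts of 11% mix with y parts of 37%.
11x + 37y = 14(x + y)
11x + 37y = 14x + 14y
x(11 - 14) = y(14 - 37)
x/y = (37 - 14)/(14 - 11) = 23/3
Simplify: 23:3
= 23:3

23:3


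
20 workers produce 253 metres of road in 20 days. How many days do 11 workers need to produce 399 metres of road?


Days ∝ work / workers, so d₂ = d₁ × (m₁/m₂) × (w₂/w₁)
Workers factor (inverse): 20/11 ≈ 1.8182
Work factor (direct): 399/253 ≈ 1.5771
d₂ = 20 × 20/11 × 399/253 = (20 × 20 × 399) / (11 × 253) = 159600/2783
≈ 57.35 days

57.35 days


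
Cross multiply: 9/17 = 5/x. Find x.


Cross multiply: 9 × x = 17 × 5
9x = 85
x = 85 / 9
= 9.44

9.44


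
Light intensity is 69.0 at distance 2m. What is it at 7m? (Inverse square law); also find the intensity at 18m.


I₁d₁² = I₂d₂²
I at 7m = 69.0 × (2/7)² = 69.0 × 4/49 = 276/49 ≈ 5.6327
I at 18m = 69.0 × (2/18)² = 69.0 × 4/324 = 276/324 ≈ 0.8519
= 5.6327 and 0.8519

5.6327 and 0.8519


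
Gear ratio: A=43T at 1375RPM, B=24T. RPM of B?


Gear ratio = 43:24 = 43:24
RPM_B = RPM_A × (teeth_A / teeth_B)
= 1375 × (43/24)
= 2463.5 RPM

2463.5 RPM


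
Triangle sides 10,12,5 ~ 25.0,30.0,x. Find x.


Scale factor = 25.0/10 = 2.5
Missing side = 5 × 2.5
= 12.5

12.5


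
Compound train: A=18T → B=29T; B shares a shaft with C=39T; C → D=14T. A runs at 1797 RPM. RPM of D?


Stage 1: RPM_B = RPM_A × t_A/t_B = 1797 × 18/29 = 32346/29 ≈ 1115.38
B and C share a shaft → RPM_C = RPM_B
Stage 2: RPM_D = RPM_C × t_C/t_D = RPM_A × (t_A×t_C)/(t_B×t_D)
Overall ratio = (18×39)/(29×14) = 702/406
RPM_D = 1797 × 702/406 = 1261494/406
≈ 3107.13 RPM

3107.13 RPM


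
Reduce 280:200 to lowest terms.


GCD(280, 200) = 40
280/40 : 200/40
= 7:5

7:5


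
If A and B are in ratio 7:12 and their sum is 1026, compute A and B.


Let A = 7k, B = 12k.
7k + 12k = 1026
19k = 1026 → k = 1026/19 = 54
A = 7×54 = 378, B = 12×54 = 648
= A = 378, B = 648

A = 378, B = 648


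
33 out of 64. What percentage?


Percentage = (part / whole) × 100
= (33 / 64) × 100
≈ 51.56%

51.56%


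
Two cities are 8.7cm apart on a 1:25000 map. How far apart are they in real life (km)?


Real distance = map distance × scale
= 8.7cm × 25000
= 217500 cm = 2175.0 m
= 2.175 km

2.175 km


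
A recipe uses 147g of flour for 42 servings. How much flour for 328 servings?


Direct proportion: y/x = constant
k = 147/42 = 3.5000
y₂ = k × 328 = 147 × 328 / 42 = 48216/42
= 1148.00

1148.00


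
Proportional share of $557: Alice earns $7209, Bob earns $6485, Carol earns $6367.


Total income = 7209 + 6485 + 6367 = $20061
Alice: $557 × 7209/20061 = $200.16
Bob: $557 × 6485/20061 = $180.06
Carol: $557 × 6367/20061 = $176.78
= Alice: $200.16, Bob: $180.06, Carol: $176.78

Alice: $200.16, Bob: $180.06, Carol: $176.78


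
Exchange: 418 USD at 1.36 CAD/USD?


Amount × rate = 418 × 1.36
= 568.48 CAD

568.48 CAD


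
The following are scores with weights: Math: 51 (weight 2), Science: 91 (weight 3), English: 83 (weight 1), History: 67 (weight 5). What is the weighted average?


Numerator = 51×2 + 91×3 + 83×1 + 67×5
= 102 + 273 + 83 + 335
= 793
Total weight = 11
Weighted avg = 793/11
= 72.09

72.09


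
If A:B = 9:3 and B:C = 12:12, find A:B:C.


Match B: multiply A:B by 12 → 108:36
Multiply B:C by 3 → 36:36
Combined: 108:36:36
GCD = 36
= 3:1:1

3:1:1


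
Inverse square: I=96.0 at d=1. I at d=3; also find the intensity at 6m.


I₁d₁² = I₂d₂²
I at 3m = 96.0 × (1/3)² = 96.0 × 1/9 = 96/9 ≈ 10.6667
I at 6m = 96.0 × (1/6)² = 96.0 × 1/36 = 96/36 ≈ 2.6667
= 10.6667 and 2.6667

10.6667 and 2.6667


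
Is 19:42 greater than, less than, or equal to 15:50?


19/42 = 0.4524
15/50 = 0.3000
0.4524 > 0.3000, so 19:42 is greater
= greater than

greater than


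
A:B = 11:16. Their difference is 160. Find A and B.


Let A = 11k, B = 16k.
16k - 11k = 160
5k = 160 → k = 160/5 = 32
A = 11×32 = 352, B = 16×32 = 512
= A = 352, B = 512

A = 352, B = 512


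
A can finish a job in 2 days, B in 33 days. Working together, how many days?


Rate of A = 1/2 per day
Rate of B = 1/33 per day
Combined rate = 1/2 + 1/33 = 35/66 ≈ 0.5303 per day
Days = 1 / combined rate = 66/35
≈ 1.89 days

1.89 days


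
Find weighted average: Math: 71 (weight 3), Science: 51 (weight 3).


Numerator = 71×3 + 51×3
= 213 + 153
= 366
Total weight = 6
Weighted avg = 366/6
= 61.00

61.00


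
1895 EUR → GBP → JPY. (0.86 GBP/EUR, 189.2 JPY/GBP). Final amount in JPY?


Step 1: 1895 EUR × 0.86 = 1629.70 GBP
Step 2: 1629.70 GBP × 189.2 = 308339.24 JPY
Implied rate EUR→JPY = 0.86 × 189.2 = 162.7120
= 308339.24 JPY

308339.24 JPY


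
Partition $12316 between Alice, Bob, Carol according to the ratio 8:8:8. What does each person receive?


Total parts = 8 + 8 + 8 = 24
Alice: 12316 × 8/24 = 4105.33
Bob: 12316 × 8/24 = 4105.33
Carol: 12316 × 8/24 = 4105.33
= Alice: $4105.33, Bob: $4105.33, Carol: $4105.33

Alice: $4105.33, Bob: $4105.33, Carol: $4105.33


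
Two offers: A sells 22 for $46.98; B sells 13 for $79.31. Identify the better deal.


Deal A: $46.98/22 = $2.1355/unit
Deal B: $79.31/13 = $6.1008/unit
A is cheaper per unit
= Deal A

Deal A


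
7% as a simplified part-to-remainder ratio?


7% means 7 parts out of 100; remainder = 93
Part : remainder = 7:93
GCD = 1
= 7:93

7:93


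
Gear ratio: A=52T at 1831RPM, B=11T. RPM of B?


Gear ratio = 52:11 = 52:11
RPM_B = RPM_A × (teeth_A / teeth_B)
= 1831 × (52/11)
= 8655.6 RPM

8655.6 RPM


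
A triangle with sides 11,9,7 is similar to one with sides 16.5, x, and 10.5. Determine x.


Scale factor = 16.5/11 = 1.5
Missing side = 9 × 1.5
= 13.5

13.5


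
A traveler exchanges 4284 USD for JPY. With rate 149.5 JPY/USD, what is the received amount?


Amount × rate = 4284 × 149.5
= 640458.00 JPY

640458.00 JPY


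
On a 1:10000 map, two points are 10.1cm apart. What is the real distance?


Real distance = map distance × scale
= 10.1cm × 10000
= 101000 cm = 1010.0 m
= 1.010 km

1.010 km


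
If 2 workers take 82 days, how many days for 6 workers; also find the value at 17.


Inverse proportion: x × y = constant
k = 2 × 82 = 164
At x=6: k/6 = 27.33
At x=17: k/17 = 9.65
= 27.33 and 9.65

27.33 and 9.65


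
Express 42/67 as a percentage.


Percentage = (part / whole) × 100
= (42 / 67) × 100
≈ 62.69%

62.69%


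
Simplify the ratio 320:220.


GCD(320, 220) = 20
320/20 : 220/20
= 16:11

16:11


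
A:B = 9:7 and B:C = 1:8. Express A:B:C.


Match B: multiply A:B by 1 → 9:7
Multiply B:C by 7 → 7:56
Combined: 9:7:56
GCD = 1
= 9:7:56

9:7:56


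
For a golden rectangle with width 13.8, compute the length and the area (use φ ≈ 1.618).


φ = (1 + √5) / 2 ≈ 1.618
Length = width × φ = 13.8 × 1.618 = 22.3284
≈ 22.33
Area = width × length = 13.8 × 22.3284 = 308.13192 ≈ 308.13
= Length: 22.33, Area: 308.13

Length: 22.33, Area: 308.13


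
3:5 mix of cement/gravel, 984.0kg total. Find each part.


Total parts = 3 + 5 = 8
cement: 984.0 × 3/8 = 369.0kg
gravel: 984.0 × 5/8 = 615.0kg
= 369.0kg and 615.0kg

369.0kg and 615.0kg


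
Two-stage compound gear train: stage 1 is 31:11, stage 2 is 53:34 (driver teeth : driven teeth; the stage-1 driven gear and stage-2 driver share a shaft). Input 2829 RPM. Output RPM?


Stage 1: RPM_B = RPM_A × t_A/t_B = 2829 × 31/11 = 87699/11 ≈ 7972.64
B and C share a shaft → RPM_C = RPM_B
Stage 2: RPM_D = RPM_C × t_C/t_D = RPM_A × (t_A×t_C)/(t_B×t_D)
Overall ratio = (31×53)/(11×34) = 1643/374
RPM_D = 2829 × 1643/374 = 4648047/374
≈ 12427.93 RPM

12427.93 RPM


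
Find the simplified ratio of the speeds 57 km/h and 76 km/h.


Ratio = 57:76
GCD = 19
Simplified = 3:4
Time ratio (same distance) = 4:3
Speed ratio = 3:4

3:4


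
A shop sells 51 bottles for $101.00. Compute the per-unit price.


Unit rate = total / quantity
= 101.00 / 51
= $1.98 per unit

$1.98 per unit


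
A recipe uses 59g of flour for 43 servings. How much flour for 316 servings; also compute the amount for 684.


Direct proportion: y/x = constant
k = 59/43 ≈ 1.3721
y at x=316: k × 316 = 59 × 316 / 43 = 18644/43 ≈ 433.58
y at x=684: k × 684 = 59 × 684 / 43 = 40356/43 ≈ 938.51
= 433.58 and 938.51

433.58 and 938.51


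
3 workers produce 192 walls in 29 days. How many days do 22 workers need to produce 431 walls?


Days ∝ work / workers, so d₂ = d₁ × (m₁/m₂) × (w₂/w₁)
Workers factor (inverse): 3/22 ≈ 0.1364
Work factor (direct): 431/192 ≈ 2.2448
d₂ = 29 × 3/22 × 431/192 = (29 × 3 × 431) / (22 × 192) = 37497/4224
≈ 8.88 days

8.88 days


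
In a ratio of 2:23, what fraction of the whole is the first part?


Total parts = 2 + 23 = 25
First part: 2/25 = 2/25
= 2/25

2/25


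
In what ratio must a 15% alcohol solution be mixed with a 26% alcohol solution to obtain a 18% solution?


Let x parts of 15% mix with y parts of 26%.
15x + 26y = 18(x + y)
15x + 26y = 18x + 18y
x(15 - 18) = y(18 - 26)
x/y = (26 - 18)/(18 - 15) = 8/3
Simplify: 8:3
= 8:3

8:3


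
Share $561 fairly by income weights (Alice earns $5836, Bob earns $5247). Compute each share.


Total income = 5836 + 5247 = $11083
Alice: $561 × 5836/11083 = $295.41
Bob: $561 × 5247/11083 = $265.59
= Alice: $295.41, Bob: $265.59

Alice: $295.41, Bob: $265.59


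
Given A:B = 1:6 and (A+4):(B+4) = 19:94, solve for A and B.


Let A = 1k, B = 6k.
(1k + 4) / (6k + 4) = 19/94
Cross-multiply: 94(1k + 4) = 19(6k + 4)
94k + 376 = 114k + 76
94k - 114k = 76 - 376
-20k = -300
k = -300/-20 = 15
A = 1×15 = 15, B = 6×15 = 90
= A = 15, B = 90

A = 15, B = 90


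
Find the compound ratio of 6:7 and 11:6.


Compound ratio = (6×11) : (7×6)
= 66:42
GCD = 6
= 11:7

11:7


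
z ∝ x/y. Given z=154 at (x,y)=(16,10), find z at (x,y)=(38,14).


z = k·x/y
Solve for k using the known point: k = z·y/x = 154×10/16 = 1540/16 = 96.2500
Now evaluate at x=38, y=14:
z = k × 38 / 14 = (1540 × 38) / (16 × 14) = 58520/224
= 261.2500

261.2500


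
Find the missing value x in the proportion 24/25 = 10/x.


Cross multiply: 24 × x = 25 × 10
24x = 250
x = 250 / 24
= 10.42

10.42


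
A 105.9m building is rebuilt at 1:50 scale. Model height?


Model size = real / scale
= 105.9 / 50
= 2.1180 m

2.1180 m


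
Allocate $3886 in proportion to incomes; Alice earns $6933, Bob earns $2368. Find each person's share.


Total income = 6933 + 2368 = $9301
Alice: $3886 × 6933/9301 = $2896.64
Bob: $3886 × 2368/9301 = $989.36
= Alice: $2896.64, Bob: $989.36

Alice: $2896.64, Bob: $989.36


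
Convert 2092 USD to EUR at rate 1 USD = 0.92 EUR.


Amount × rate = 2092 × 0.92
= 1924.64 EUR

1924.64 EUR


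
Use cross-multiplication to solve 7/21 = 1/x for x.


Cross multiply: 7 × x = 21 × 1
7x = 21
x = 21 / 7
= 3.00

3.00


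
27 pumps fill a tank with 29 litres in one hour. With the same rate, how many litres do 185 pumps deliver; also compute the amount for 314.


Direct proportion: y/x = constant
k = 29/27 ≈ 1.0741
y at x=185: k × 185 = 29 × 185 / 27 = 5365/27 ≈ 198.70
y at x=314: k × 314 = 29 × 314 / 27 = 9106/27 ≈ 337.26
= 198.70 and 337.26

198.70 and 337.26


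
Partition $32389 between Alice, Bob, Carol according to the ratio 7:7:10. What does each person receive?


Total parts = 7 + 7 + 10 = 24
Alice: 32389 × 7/24 = 9446.79
Bob: 32389 × 7/24 = 9446.79
Carol: 32389 × 10/24 = 13495.42
= Alice: $9446.79, Bob: $9446.79, Carol: $13495.42

Alice: $9446.79, Bob: $9446.79, Carol: $13495.42


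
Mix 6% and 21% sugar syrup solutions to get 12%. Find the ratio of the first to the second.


Let x parts of 6% mix with y parts of 21%.
6x + 21y = 12(x + y)
6x + 21y = 12x + 12y
x(6 - 12) = y(12 - 21)
x/y = (21 - 12)/(12 - 6) = 9/6
Simplify: 3:2
= 3:2

3:2


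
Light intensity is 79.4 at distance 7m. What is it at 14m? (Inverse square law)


I₁d₁² = I₂d₂²
I₂ = I₁ × (d₁/d₂)²
= 79.4 × (7/14)²
= 79.4 × 49/196
= 3890.6/196
= 19.8500

19.8500


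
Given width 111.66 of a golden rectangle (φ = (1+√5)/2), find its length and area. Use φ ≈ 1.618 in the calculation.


φ = (1 + √5) / 2 ≈ 1.618
Length = width × φ = 111.66 × 1.618 = 180.66588
≈ 180.67
Area = width × length = 111.66 × 180.66588 = 20173.1521608 ≈ 20173.15
= Length: 180.67, Area: 20173.15

Length: 180.67, Area: 20173.15


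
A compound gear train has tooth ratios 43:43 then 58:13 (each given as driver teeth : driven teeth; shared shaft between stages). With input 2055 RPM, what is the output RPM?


Stage 1: RPM_B = RPM_A × t_A/t_B = 2055 × 43/43 = 88365/43 = 2055.00
B and C share a shaft → RPM_C = RPM_B
Stage 2: RPM_D = RPM_C × t_C/t_D = RPM_A × (t_A×t_C)/(t_B×t_D)
Overall ratio = (43×58)/(43×13) = 2494/559
RPM_D = 2055 × 2494/559 = 5125170/559
≈ 9168.46 RPM

9168.46 RPM


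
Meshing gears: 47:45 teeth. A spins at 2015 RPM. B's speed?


Gear ratio = 47:45 = 47:45
RPM_B = RPM_A × (teeth_A / teeth_B)
= 2015 × (47/45)
= 2104.6 RPM

2104.6 RPM


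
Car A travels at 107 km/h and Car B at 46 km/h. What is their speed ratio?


Ratio = 107:46
GCD = 1
Simplified = 107:46
Time ratio (same distance) = 46:107
Speed ratio = 107:46

107:46


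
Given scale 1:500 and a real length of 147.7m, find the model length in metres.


Model size = real / scale
= 147.7 / 500
= 0.2954 m

0.2954 m


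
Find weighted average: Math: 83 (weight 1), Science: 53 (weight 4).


Numerator = 83×1 + 53×4
= 83 + 212
= 295
Total weight = 5
Weighted avg = 295/5
= 59.00

59.00


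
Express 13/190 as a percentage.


Percentage = (part / whole) × 100
= (13 / 190) × 100
≈ 6.84%

6.84%


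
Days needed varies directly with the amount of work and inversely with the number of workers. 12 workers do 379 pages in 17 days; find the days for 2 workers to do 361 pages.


Days ∝ work / workers, so d₂ = d₁ × (m₁/m₂) × (w₂/w₁)
Workers factor (inverse): 12/2 = 6.0000
Work factor (direct): 361/379 ≈ 0.9525
d₂ = 17 × 12/2 × 361/379 = (17 × 12 × 361) / (2 × 379) = 73644/758
≈ 97.16 days

97.16 days


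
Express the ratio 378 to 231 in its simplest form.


GCD(378, 231) = 21
378/21 : 231/21
= 18:11

18:11


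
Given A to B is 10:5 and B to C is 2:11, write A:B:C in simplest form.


Match B: multiply A:B by 2 → 20:10
Multiply B:C by 5 → 10:55
Combined: 20:10:55
GCD = 5
= 4:2:11

4:2:11


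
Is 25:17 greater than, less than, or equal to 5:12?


25/17 = 1.4706
5/12 = 0.4167
1.4706 > 0.4167, so 25:17 is greater
= greater than

greater than


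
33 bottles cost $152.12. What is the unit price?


Unit rate = total / quantity
= 152.12 / 33
= $4.61 per unit

$4.61 per unit


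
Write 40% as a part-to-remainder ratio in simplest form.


40% means 40 parts out of 100; remainder = 60
Part : remainder = 40:60
GCD = 20
= 2:3

2:3


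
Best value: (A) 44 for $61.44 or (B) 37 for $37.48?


Deal A: $61.44/44 = $1.3964/unit
Deal B: $37.48/37 = $1.0130/unit
B is cheaper per unit
= Deal B

Deal B


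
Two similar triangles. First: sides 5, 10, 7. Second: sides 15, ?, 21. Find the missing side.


Scale factor = 15/5 = 3
Missing side = 10 × 3
= 30.0

30.0


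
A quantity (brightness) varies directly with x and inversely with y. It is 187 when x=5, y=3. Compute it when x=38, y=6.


z = k·x/y
Solve for k using the known point: k = z·y/x = 187×3/5 = 561/5 = 112.2000
Now evaluate at x=38, y=6:
z = k × 38 / 6 = (561 × 38) / (5 × 6) = 21318/30
= 710.6000

710.6000


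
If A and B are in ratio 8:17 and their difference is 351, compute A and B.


Let A = 8k, B = 17k.
17k - 8k = 351
9k = 351 → k = 351/9 = 39
A = 8×39 = 312, B = 17×39 = 663
= A = 312, B = 663

A = 312, B = 663


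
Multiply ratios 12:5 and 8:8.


Compound ratio = (12×8) : (5×8)
= 96:40
GCD = 8
= 12:5

12:5


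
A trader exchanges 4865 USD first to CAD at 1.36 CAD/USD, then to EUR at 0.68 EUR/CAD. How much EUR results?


Step 1: 4865 USD × 1.36 = 6616.40 CAD
Step 2: 6616.40 CAD × 0.68 = 4499.15 EUR
Implied rate USD→EUR = 1.36 × 0.68 = 0.9248
= 4499.15 EUR

4499.15 EUR


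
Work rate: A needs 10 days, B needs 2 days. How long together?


Rate of A = 1/10 per day
Rate of B = 1/2 per day
Combined rate = 1/10 + 1/2 = 12/20 = 0.6000 per day
Days = 1 / combined rate = 20/12
≈ 1.67 days

1.67 days


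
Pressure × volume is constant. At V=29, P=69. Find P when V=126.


Inverse proportion: x × y = constant
k = 29 × 69 = 2001
y₂ = k / 126 = 2001 / 126
= 15.88

15.88


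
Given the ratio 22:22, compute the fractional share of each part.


Total parts = 22 + 22 = 44
First part: 22/44 = 1/2
Second part: 22/44 = 1/2
= 1/2 and 1/2

1/2 and 1/2


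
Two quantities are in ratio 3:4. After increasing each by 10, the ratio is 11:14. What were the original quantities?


Let A = 3k, B = 4k.
(3k + 10) / (4k + 10) = 11/14
Cross-multiply: 14(3k + 10) = 11(4k + 10)
42k + 140 = 44k + 110
42k - 44k = 110 - 140
-2k = -30
k = -30/-2 = 15
A = 3×15 = 45, B = 4×15 = 60
= A = 45, B = 60

A = 45, B = 60


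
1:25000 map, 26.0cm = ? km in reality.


Real distance = map distance × scale
= 26.0cm × 25000
= 650000 cm = 6500.0 m
= 6.500 km

6.500 km


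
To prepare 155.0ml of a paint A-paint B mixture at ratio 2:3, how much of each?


Total parts = 2 + 3 = 5
paint A: 155.0 × 2/5 = 62.0ml
paint B: 155.0 × 3/5 = 93.0ml
= 62.0ml and 93.0ml

62.0ml and 93.0ml


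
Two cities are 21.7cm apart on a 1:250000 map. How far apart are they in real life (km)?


Real distance = map distance × scale
= 21.7cm × 250000
= 5425000 cm = 54250.0 m
= 54.250 km

54.250 km


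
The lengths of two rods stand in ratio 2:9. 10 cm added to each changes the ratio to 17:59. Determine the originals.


Let A = 2k, B = 9k.
(2k + 10) / (9k + 10) = 17/59
Cross-multiply: 59(2k + 10) = 17(9k + 10)
118k + 590 = 153k + 170
118k - 153k = 170 - 590
-35k = -420
k = -420/-35 = 12
A = 2×12 = 24, B = 9×12 = 108
= A = 24, B = 108

A = 24, B = 108


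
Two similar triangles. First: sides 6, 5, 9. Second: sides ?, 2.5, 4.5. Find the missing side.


Scale factor = 2.5/5 = 0.5
Missing side = 6 × 0.5
= 3.0

3.0


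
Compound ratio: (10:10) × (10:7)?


Compound ratio = (10×10) : (10×7)
= 100:70
GCD = 10
= 10:7

10:7


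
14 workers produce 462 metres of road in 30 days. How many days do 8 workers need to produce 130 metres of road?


Days ∝ work / workers, so d₂ = d₁ × (m₁/m₂) × (w₂/w₁)
Workers factor (inverse): 14/8 = 1.7500
Work factor (direct): 130/462 ≈ 0.2814
d₂ = 30 × 14/8 × 130/462 = (30 × 14 × 130) / (8 × 462) = 54600/3696
≈ 14.77 days

14.77 days


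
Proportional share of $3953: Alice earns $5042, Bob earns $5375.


Total income = 5042 + 5375 = $10417
Alice: $3953 × 5042/10417 = $1913.32
Bob: $3953 × 5375/10417 = $2039.68
= Alice: $1913.32, Bob: $2039.68

Alice: $1913.32, Bob: $2039.68


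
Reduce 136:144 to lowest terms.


GCD(136, 144) = 8
136/8 : 144/8
= 17:18

17:18


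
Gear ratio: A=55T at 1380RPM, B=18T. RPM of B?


Gear ratio = 55:18 = 55:18
RPM_B = RPM_A × (teeth_A / teeth_B)
= 1380 × (55/18)
= 4216.7 RPM

4216.7 RPM


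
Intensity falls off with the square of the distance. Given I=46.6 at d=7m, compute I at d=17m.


I₁d₁² = I₂d₂²
I₂ = I₁ × (d₁/d₂)²
= 46.6 × (7/17)²
= 46.6 × 49/289
= 2283.4/289
≈ 7.9010

7.9010


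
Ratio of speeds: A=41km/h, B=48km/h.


Ratio = 41:48
GCD = 1
Simplified = 41:48
Time ratio (same distance) = 48:41
Speed ratio = 41:48

41:48


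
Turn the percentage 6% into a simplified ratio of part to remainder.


6% means 6 parts out of 100; remainder = 94
Part : remainder = 6:94
GCD = 2
= 3:47

3:47


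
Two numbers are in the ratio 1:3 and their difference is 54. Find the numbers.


Let A = 1k, B = 3k.
3k - 1k = 54
2k = 54 → k = 54/2 = 27
A = 1×27 = 27, B = 3×27 = 81
= A = 27, B = 81

A = 27, B = 81


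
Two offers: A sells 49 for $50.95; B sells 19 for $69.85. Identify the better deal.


Deal A: $50.95/49 = $1.0398/unit
Deal B: $69.85/19 = $3.6763/unit
A is cheaper per unit
= Deal A

Deal A


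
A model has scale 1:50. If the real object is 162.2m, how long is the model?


Model size = real / scale
= 162.2 / 50
= 3.2440 m

3.2440 m


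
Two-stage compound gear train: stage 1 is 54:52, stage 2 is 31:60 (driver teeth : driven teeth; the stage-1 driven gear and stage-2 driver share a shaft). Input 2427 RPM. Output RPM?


Stage 1: RPM_B = RPM_A × t_A/t_B = 2427 × 54/52 = 131058/52 ≈ 2520.35
B and C share a shaft → RPM_C = RPM_B
Stage 2: RPM_D = RPM_C × t_C/t_D = RPM_A × (t_A×t_C)/(t_B×t_D)
Overall ratio = (54×31)/(52×60) = 1674/3120
RPM_D = 2427 × 1674/3120 = 4062798/3120
≈ 1302.18 RPM

1302.18 RPM


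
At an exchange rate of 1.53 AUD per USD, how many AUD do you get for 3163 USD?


Amount × rate = 3163 × 1.53
= 4839.39 AUD

4839.39 AUD


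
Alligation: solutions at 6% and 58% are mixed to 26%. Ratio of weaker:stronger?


Let x parts of 6% mix with y parts of 58%.
6x + 58y = 26(x + y)
6x + 58y = 26x + 26y
x(6 - 26) = y(26 - 58)
x/y = (58 - 26)/(26 - 6) = 32/20
Simplify: 8:5
= 8:5

8:5


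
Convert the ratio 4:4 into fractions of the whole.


Total parts = 4 + 4 = 8
First part: 4/8 = 1/2
Second part: 4/8 = 1/2
= 1/2 and 1/2

1/2 and 1/2


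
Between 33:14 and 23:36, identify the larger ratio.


33/14 = 2.3571
23/36 = 0.6389
2.3571 > 0.6389, so 33:14 is greater
= 33:14

33:14


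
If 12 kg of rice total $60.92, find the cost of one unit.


Unit rate = total / quantity
= 60.92 / 12
= $5.08 per unit

$5.08 per unit


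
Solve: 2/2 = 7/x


Cross multiply: 2 × x = 2 × 7
2x = 14
x = 14 / 2
= 7.00

7.00


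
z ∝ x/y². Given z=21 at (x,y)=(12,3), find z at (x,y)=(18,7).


z = k·x/y²
Solve for k using the known point: k = z·y²/x = 21×9/12 = 189/12 = 15.7500
Now evaluate at x=18, y=7:
z = k × 18 / 49 = (189 × 18) / (12 × 49) = 3402/588
≈ 5.7857

5.7857


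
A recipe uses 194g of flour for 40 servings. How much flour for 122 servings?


Direct proportion: y/x = constant
k = 194/40 = 4.8500
y₂ = k × 122 = 194 × 122 / 40 = 23668/40
= 591.70

591.70


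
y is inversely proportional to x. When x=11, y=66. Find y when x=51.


Inverse proportion: x × y = constant
k = 11 × 66 = 726
y₂ = k / 51 = 726 / 51
= 14.24

14.24


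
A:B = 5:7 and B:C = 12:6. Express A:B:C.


Match B: multiply A:B by 12 → 60:84
Multiply B:C by 7 → 84:42
Combined: 60:84:42
GCD = 6
= 10:14:7

10:14:7


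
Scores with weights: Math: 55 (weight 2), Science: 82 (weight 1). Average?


Numerator = 55×2 + 82×1
= 110 + 82
= 192
Total weight = 3
Weighted avg = 192/3
= 64.00

64.00


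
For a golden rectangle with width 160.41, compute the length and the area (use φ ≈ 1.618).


φ = (1 + √5) / 2 ≈ 1.618
Length = width × φ = 160.41 × 1.618 = 259.54338
≈ 259.54
Area = width × length = 160.41 × 259.54338 = 41633.3535858 ≈ 41633.35
= Length: 259.54, Area: 41633.35

Length: 259.54, Area: 41633.35


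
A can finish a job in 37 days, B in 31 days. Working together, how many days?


Rate of A = 1/37 per day
Rate of B = 1/31 per day
Combined rate = 1/37 + 1/31 = 68/1147 ≈ 0.0593 per day
Days = 1 / combined rate = 1147/68
≈ 16.87 days

16.87 days


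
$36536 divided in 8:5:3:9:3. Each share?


Total parts = 8 + 5 + 3 + 9 + 3 = 28
Part 1: 36536 × 8/28 = 10438.86
Part 2: 36536 × 5/28 = 6524.29
Part 3: 36536 × 3/28 = 3914.57
Part 4: 36536 × 9/28 = 11743.71
Part 5: 36536 × 3/28 = 3914.57
= Part 1: $10438.86, Part 2: $6524.29, Part 3: $3914.57, Part 4: $11743.71, Part 5: $3914.57

Part 1: $10438.86, Part 2: $6524.29, Part 3: $3914.57, Part 4: $11743.71, Part 5: $3914.57


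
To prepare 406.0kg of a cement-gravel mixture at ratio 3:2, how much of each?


Total parts = 3 + 2 = 5
cement: 406.0 × 3/5 = 243.6kg
gravel: 406.0 × 2/5 = 162.4kg
= 243.6kg and 162.4kg

243.6kg and 162.4kg


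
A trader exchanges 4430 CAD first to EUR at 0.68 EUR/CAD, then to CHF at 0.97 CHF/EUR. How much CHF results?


Step 1: 4430 CAD × 0.68 = 3012.40 EUR
Step 2: 3012.40 EUR × 0.97 = 2922.03 CHF
Implied rate CAD→CHF = 0.68 × 0.97 = 0.6596
= 2922.03 CHF

2922.03 CHF


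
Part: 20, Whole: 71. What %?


Percentage = (part / whole) × 100
= (20 / 71) × 100
≈ 28.17%

28.17%


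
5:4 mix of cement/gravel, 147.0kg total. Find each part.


Total parts = 5 + 4 = 9
cement: 147.0 × 5/9 = 81.7kg
gravel: 147.0 × 4/9 = 65.3kg
= 81.7kg and 65.3kg

81.7kg and 65.3kg


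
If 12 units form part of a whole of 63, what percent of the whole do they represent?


Percentage = (part / whole) × 100
= (12 / 63) × 100
≈ 19.05%

19.05%


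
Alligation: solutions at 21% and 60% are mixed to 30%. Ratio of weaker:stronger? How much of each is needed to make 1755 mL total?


Let x parts of 21% mix with y parts of 60%.
21x + 60y = 30(x + y)
21x + 60y = 30x + 30y
x(21 - 30) = y(30 - 60)
x/y = (60 - 30)/(30 - 21) = 30/9
Simplify: 10:3
Total parts = 13; one part = 1755/13 = 135.00 mL
21% solution: 10×135.00 = 1350.00 mL
60% solution: 3×135.00 = 405.00 mL
= ratio 10:3; 1350.00 mL and 405.00 mL

ratio 10:3; 1350.00 mL and 405.00 mL


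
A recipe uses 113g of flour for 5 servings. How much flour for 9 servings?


Direct proportion: y/x = constant
k = 113/5 = 22.6000
y₂ = k × 9 = 113 × 9 / 5 = 1017/5
= 203.40

203.40


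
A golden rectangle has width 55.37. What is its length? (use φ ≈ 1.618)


φ = (1 + √5) / 2 ≈ 1.618
Length = width × φ = 55.37 × 1.618 = 89.58866
≈ 89.59

89.59


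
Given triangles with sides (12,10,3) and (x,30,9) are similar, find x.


Scale factor = 30/10 = 3
Missing side = 12 × 3
= 36.0

36.0


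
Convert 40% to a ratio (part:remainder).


40% means 40 parts out of 100; remainder = 60
Part : remainder = 40:60
GCD = 20
= 2:3

2:3


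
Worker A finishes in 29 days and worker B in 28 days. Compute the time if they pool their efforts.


Rate of A = 1/29 per day
Rate of B = 1/28 per day
Combined rate = 1/29 + 1/28 = 57/812 ≈ 0.0702 per day
Days = 1 / combined rate = 812/57
≈ 14.25 days

14.25 days


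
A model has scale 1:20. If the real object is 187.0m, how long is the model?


Model size = real / scale
= 187.0 / 20
= 9.3500 m

9.3500 m


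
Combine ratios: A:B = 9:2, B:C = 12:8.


Match B: multiply A:B by 12 → 108:24
Multiply B:C by 2 → 24:16
Combined: 108:24:16
GCD = 4
= 27:6:4

27:6:4


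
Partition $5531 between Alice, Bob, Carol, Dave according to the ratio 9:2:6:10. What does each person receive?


Total parts = 9 + 2 + 6 + 10 = 27
Alice: 5531 × 9/27 = 1843.67
Bob: 5531 × 2/27 = 409.70
Carol: 5531 × 6/27 = 1229.11
Dave: 5531 × 10/27 = 2048.52
= Alice: $1843.67, Bob: $409.70, Carol: $1229.11, Dave: $2048.52

Alice: $1843.67, Bob: $409.70, Carol: $1229.11, Dave: $2048.52


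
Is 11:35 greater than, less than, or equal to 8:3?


11/35 = 0.3143
8/3 = 2.6667
0.3143 < 2.6667, so 11:35 is less
= less than

less than


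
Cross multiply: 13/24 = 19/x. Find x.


Cross multiply: 13 × x = 24 × 19
13x = 456
x = 456 / 13
= 35.08

35.08


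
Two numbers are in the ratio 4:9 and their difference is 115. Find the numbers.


Let A = 4k, B = 9k.
9k - 4k = 115
5k = 115 → k = 115/5 = 23
A = 4×23 = 92, B = 9×23 = 207
= A = 92, B = 207

A = 92, B = 207


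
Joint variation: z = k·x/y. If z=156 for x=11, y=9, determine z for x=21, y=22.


z = k·x/y
Solve for k using the known point: k = z·y/x = 156×9/11 = 1404/11 ≈ 127.6364
Now evaluate at x=21, y=22:
z = k × 21 / 22 = (1404 × 21) / (11 × 22) = 29484/242
≈ 121.8347

121.8347


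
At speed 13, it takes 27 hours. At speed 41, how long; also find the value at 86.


Inverse proportion: x × y = constant
k = 13 × 27 = 351
At x=41: k/41 = 8.56
At x=86: k/86 = 4.08
= 8.56 and 4.08

8.56 and 4.08


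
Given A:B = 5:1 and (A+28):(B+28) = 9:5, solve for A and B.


Let A = 5k, B = 1k.
(5k + 28) / (1k + 28) = 9/5
Cross-multiply: 5(5k + 28) = 9(1k + 28)
25k + 140 = 9k + 252
25k - 9k = 252 - 140
16k = 112
k = 112/16 = 7
A = 5×7 = 35, B = 1×7 = 7
= A = 35, B = 7

A = 35, B = 7


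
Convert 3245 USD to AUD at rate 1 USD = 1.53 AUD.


Amount × rate = 3245 × 1.53
= 4964.85 AUD

4964.85 AUD


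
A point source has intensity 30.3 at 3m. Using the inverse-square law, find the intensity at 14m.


I₁d₁² = I₂d₂²
I₂ = I₁ × (d₁/d₂)²
= 30.3 × (3/14)²
= 30.3 × 9/196
= 272.7/196
≈ 1.3913

1.3913


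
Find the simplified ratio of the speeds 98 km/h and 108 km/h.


Ratio = 98:108
GCD = 2
Simplified = 49:54
Time ratio (same distance) = 54:49
Speed ratio = 49:54

49:54


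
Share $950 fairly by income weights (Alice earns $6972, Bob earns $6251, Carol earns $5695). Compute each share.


Total income = 6972 + 6251 + 5695 = $18918
Alice: $950 × 6972/18918 = $350.11
Bob: $950 × 6251/18918 = $313.90
Carol: $950 × 5695/18918 = $285.98
= Alice: $350.11, Bob: $313.90, Carol: $285.98

Alice: $350.11, Bob: $313.90, Carol: $285.98


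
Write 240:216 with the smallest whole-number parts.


GCD(240, 216) = 24
240/24 : 216/24
= 10:9

10:9


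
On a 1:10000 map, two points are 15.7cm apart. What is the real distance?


Real distance = map distance × scale
= 15.7cm × 10000
= 157000 cm = 1570.0 m
= 1.570 km

1.570 km


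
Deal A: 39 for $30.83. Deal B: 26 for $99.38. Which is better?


Deal A: $30.83/39 = $0.7905/unit
Deal B: $99.38/26 = $3.8223/unit
A is cheaper per unit
= Deal A

Deal A


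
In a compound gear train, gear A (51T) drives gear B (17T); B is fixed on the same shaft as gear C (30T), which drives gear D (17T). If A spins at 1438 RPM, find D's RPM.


Stage 1: RPM_B = RPM_A × t_A/t_B = 1438 × 51/17 = 73338/17 = 4314.00
B and C share a shaft → RPM_C = RPM_B
Stage 2: RPM_D = RPM_C × t_C/t_D = RPM_A × (t_A×t_C)/(t_B×t_D)
Overall ratio = (51×30)/(17×17) = 1530/289
RPM_D = 1438 × 1530/289 = 2200140/289
≈ 7612.94 RPM

7612.94 RPM


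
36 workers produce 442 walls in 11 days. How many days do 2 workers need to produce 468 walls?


Days ∝ work / workers, so d₂ = d₁ × (m₁/m₂) × (w₂/w₁)
Workers factor (inverse): 36/2 = 18.0000
Work factor (direct): 468/442 ≈ 1.0588
d₂ = 11 × 36/2 × 468/442 = (11 × 36 × 468) / (2 × 442) = 185328/884
≈ 209.65 days

209.65 days


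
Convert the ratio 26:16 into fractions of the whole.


Total parts = 26 + 16 = 42
First part: 26/42 = 13/21
Second part: 16/42 = 8/21
= 13/21 and 8/21

13/21 and 8/21


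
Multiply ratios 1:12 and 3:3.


Compound ratio = (1×3) : (12×3)
= 3:36
GCD = 3
= 1:12

1:12


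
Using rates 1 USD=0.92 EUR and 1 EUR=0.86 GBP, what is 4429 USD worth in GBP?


Step 1: 4429 USD × 0.92 = 4074.68 EUR
Step 2: 4074.68 EUR × 0.86 = 3504.22 GBP
Implied rate USD→GBP = 0.92 × 0.86 = 0.7912
= 3504.22 GBP

3504.22 GBP


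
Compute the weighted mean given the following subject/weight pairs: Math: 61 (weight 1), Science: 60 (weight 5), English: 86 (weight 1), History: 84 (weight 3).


Numerator = 61×1 + 60×5 + 86×1 + 84×3
= 61 + 300 + 86 + 252
= 699
Total weight = 10
Weighted avg = 699/10
= 69.90

69.90


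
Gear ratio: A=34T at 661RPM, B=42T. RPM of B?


Gear ratio = 34:42 = 17:21
RPM_B = RPM_A × (teeth_A / teeth_B)
= 661 × (34/42)
= 535.1 RPM

535.1 RPM


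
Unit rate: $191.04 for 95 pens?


Unit rate = total / quantity
= 191.04 / 95
= $2.01 per unit

$2.01 per unit


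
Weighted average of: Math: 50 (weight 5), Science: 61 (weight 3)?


Numerator = 50×5 + 61×3
= 250 + 183
= 433
Total weight = 8
Weighted avg = 433/8
= 54.13

54.13


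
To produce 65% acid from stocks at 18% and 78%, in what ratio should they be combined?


Let x parts of 18% mix with y parts of 78%.
18x + 78y = 65(x + y)
18x + 78y = 65x + 65y
x(18 - 65) = y(65 - 78)
x/y = (78 - 65)/(65 - 18) = 13/47
Simplify: 13:47
= 13:47

13:47


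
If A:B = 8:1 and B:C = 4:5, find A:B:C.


Match B: multiply A:B by 4 → 32:4
Multiply B:C by 1 → 4:5
Combined: 32:4:5
GCD = 1
= 32:4:5

32:4:5


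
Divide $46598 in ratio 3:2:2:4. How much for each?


Total parts = 3 + 2 + 2 + 4 = 11
Part 1: 46598 × 3/11 = 12708.55
Part 2: 46598 × 2/11 = 8472.36
Part 3: 46598 × 2/11 = 8472.36
Part 4: 46598 × 4/11 = 16944.73
= Part 1: $12708.55, Part 2: $8472.36, Part 3: $8472.36, Part 4: $16944.73

Part 1: $12708.55, Part 2: $8472.36, Part 3: $8472.36, Part 4: $16944.73


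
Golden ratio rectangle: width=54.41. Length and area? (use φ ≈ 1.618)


φ = (1 + √5) / 2 ≈ 1.618
Length = width × φ = 54.41 × 1.618 = 88.03538
≈ 88.04
Area = width × length = 54.41 × 88.03538 = 4790.0050258 ≈ 4790.01
= Length: 88.04, Area: 4790.01

Length: 88.04, Area: 4790.01


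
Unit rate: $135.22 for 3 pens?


Unit rate = total / quantity
= 135.22 / 3
= $45.07 per unit

$45.07 per unit


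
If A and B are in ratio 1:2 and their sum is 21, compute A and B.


Let A = 1k, B = 2k.
1k + 2k = 21
3k = 21 → k = 21/3 = 7
A = 1×7 = 7, B = 2×7 = 14
= A = 7, B = 14

A = 7, B = 14


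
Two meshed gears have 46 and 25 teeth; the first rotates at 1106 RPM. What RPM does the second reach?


Gear ratio = 46:25 = 46:25
RPM_B = RPM_A × (teeth_A / teeth_B)
= 1106 × (46/25)
= 2035.0 RPM

2035.0 RPM


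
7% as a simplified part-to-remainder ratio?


7% means 7 parts out of 100; remainder = 93
Part : remainder = 7:93
GCD = 1
= 7:93

7:93


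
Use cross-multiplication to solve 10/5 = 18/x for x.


Cross multiply: 10 × x = 5 × 18
10x = 90
x = 90 / 10
= 9.00

9.00


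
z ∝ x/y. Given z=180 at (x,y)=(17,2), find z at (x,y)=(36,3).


z = k·x/y
Solve for k using the known point: k = z·y/x = 180×2/17 = 360/17 ≈ 21.1765
Now evaluate at x=36, y=3:
z = k × 36 / 3 = (360 × 36) / (17 × 3) = 12960/51
≈ 254.1176

254.1176


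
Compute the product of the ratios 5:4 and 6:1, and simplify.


Compound ratio = (5×6) : (4×1)
= 30:4
GCD = 2
= 15:2

15:2


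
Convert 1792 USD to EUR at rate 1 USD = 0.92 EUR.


Amount × rate = 1792 × 0.92
= 1648.64 EUR

1648.64 EUR


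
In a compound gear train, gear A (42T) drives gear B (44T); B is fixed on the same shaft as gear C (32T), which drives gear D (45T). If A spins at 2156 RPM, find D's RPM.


Stage 1: RPM_B = RPM_A × t_A/t_B = 2156 × 42/44 = 90552/44 = 2058.00
B and C share a shaft → RPM_C = RPM_B
Stage 2: RPM_D = RPM_C × t_C/t_D = RPM_A × (t_A×t_C)/(t_B×t_D)
Overall ratio = (42×32)/(44×45) = 1344/1980
RPM_D = 2156 × 1344/1980 = 2897664/1980
≈ 1463.47 RPM

1463.47 RPM


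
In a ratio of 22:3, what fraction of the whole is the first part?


Total parts = 22 + 3 = 25
First part: 22/25 = 22/25
= 22/25

22/25


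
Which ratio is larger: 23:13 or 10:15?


23/13 = 1.7692
10/15 = 0.6667
1.7692 > 0.6667, so 23:13 is greater
= 23:13

23:13


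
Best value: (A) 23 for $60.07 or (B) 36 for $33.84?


Deal A: $60.07/23 = $2.6117/unit
Deal B: $33.84/36 = $0.9400/unit
B is cheaper per unit
= Deal B

Deal B


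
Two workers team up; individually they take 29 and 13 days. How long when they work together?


Rate of A = 1/29 per day
Rate of B = 1/13 per day
Combined rate = 1/29 + 1/13 = 42/377 ≈ 0.1114 per day
Days = 1 / combined rate = 377/42
≈ 8.98 days

8.98 days


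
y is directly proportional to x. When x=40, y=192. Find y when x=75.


Direct proportion: y/x = constant
k = 192/40 = 4.8000
y₂ = k × 75 = 192 × 75 / 40 = 14400/40
= 360.00

360.00


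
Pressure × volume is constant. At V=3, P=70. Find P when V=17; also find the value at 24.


Inverse proportion: x × y = constant
k = 3 × 70 = 210
At x=17: k/17 = 12.35
At x=24: k/24 = 8.75
= 12.35 and 8.75

12.35 and 8.75


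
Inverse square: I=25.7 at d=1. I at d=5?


I₁d₁² = I₂d₂²
I₂ = I₁ × (d₁/d₂)²
= 25.7 × (1/5)²
= 25.7 × 1/25
= 25.7/25
= 1.0280

1.0280


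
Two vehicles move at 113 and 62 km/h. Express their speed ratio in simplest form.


Ratio = 113:62
GCD = 1
Simplified = 113:62
Time ratio (same distance) = 62:113
Speed ratio = 113:62

113:62


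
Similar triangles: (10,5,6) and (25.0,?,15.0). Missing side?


Scale factor = 25.0/10 = 2.5
Missing side = 5 × 2.5
= 12.5

12.5


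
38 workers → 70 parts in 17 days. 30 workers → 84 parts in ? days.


Days ∝ work / workers, so d₂ = d₁ × (m₁/m₂) × (w₂/w₁)
Workers factor (inverse): 38/30 ≈ 1.2667
Work factor (direct): 84/70 = 1.2000
d₂ = 17 × 38/30 × 84/70 = (17 × 38 × 84) / (30 × 70) = 54264/2100
= 25.84 days

25.84 days


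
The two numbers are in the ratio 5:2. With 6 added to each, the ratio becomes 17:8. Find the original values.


Let A = 5k, B = 2k.
(5k + 6) / (2k + 6) = 17/8
Cross-multiply: 8(5k + 6) = 17(2k + 6)
40k + 48 = 34k + 102
40k - 34k = 102 - 48
6k = 54
k = 54/6 = 9
A = 5×9 = 45, B = 2×9 = 18
= A = 45, B = 18

A = 45, B = 18


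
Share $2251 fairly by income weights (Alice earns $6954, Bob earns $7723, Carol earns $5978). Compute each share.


Total income = 6954 + 7723 + 5978 = $20655
Alice: $2251 × 6954/20655 = $757.85
Bob: $2251 × 7723/20655 = $841.66
Carol: $2251 × 5978/20655 = $651.49
= Alice: $757.85, Bob: $841.66, Carol: $651.49

Alice: $757.85, Bob: $841.66, Carol: $651.49


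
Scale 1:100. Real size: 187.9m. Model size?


Model size = real / scale
= 187.9 / 100
= 1.8790 m

1.8790 m


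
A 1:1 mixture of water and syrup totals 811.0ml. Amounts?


Total parts = 1 + 1 = 2
water: 811.0 × 1/2 = 405.5ml
syrup: 811.0 × 1/2 = 405.5ml
= 405.5ml and 405.5ml

405.5ml and 405.5ml


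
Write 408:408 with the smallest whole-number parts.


GCD(408, 408) = 408
408/408 : 408/408
= 1:1

1:1


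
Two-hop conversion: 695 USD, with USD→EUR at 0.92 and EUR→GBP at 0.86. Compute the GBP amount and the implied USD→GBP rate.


Step 1: 695 USD × 0.92 = 639.40 EUR
Step 2: 639.40 EUR × 0.86 = 549.88 GBP
Implied rate USD→GBP = 0.92 × 0.86 = 0.7912
= 549.88 GBP; implied rate 0.7912 GBP/USD

549.88 GBP; implied rate 0.7912 GBP/USD


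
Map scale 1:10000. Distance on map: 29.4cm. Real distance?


Real distance = map distance × scale
= 29.4cm × 10000
= 294000 cm = 2940.0 m
= 2.940 km

2.940 km
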